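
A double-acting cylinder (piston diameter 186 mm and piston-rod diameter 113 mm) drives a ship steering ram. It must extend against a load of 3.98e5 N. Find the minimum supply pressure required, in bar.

Cap-side area A_cap = π/4 × (186 mm)² = 27170 mm^2
P = F / A = 3.98e5 N / A

P ≈ 146 bar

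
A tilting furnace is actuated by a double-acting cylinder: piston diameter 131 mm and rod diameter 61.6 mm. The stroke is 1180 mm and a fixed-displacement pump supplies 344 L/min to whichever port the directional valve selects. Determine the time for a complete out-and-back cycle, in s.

t ≈ 4.93 s

Cap-side area A_cap = π/4 × (131 mm)² = 13480 mm^2
Rod-side annular area A_ann = π/4 × (131² − 61.6²) = 10500 mm^2
t_ext = A_cap·L/Q = 2.774 s
t_ret = A_ann·L/Q = 2.161 s
t_cycle = t_ext + t_ret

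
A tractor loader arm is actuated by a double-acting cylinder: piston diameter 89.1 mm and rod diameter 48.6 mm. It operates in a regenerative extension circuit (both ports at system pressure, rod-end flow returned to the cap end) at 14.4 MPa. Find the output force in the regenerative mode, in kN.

With equal pressure on both faces, forces on the annular region cancel; the net push is pressure × rod cross-section.
Rod cross-section A_rod = π/4 × (48.6 mm)² = 1855 mm^2
F = P × A_rod

F ≈ 26.7 kN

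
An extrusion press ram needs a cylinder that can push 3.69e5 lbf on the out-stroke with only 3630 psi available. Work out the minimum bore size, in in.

D ≈ 11.4 in

Extension force acts on the full piston face: F = P × (π/4)D².
D = √(4F / (πP)) = √(4 × 3.69e5 lbf / (π × 3630 psi))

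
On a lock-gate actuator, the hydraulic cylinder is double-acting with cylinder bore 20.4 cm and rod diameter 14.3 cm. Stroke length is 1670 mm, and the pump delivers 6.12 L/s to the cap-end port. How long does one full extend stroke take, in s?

t ≈ 8.92 s

Cap-side area A_cap = π/4 × (20.4 cm)² = 326.9 cm^2
Swept volume V = A × L; t = V / Q = A·L / Q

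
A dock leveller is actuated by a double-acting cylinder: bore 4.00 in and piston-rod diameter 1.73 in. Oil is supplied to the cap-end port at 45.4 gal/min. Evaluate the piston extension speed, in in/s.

Cap-side area A_cap = π/4 × (4.00 in)² = 12.57 in^2
v = Q / A

v ≈ 13.9 in/s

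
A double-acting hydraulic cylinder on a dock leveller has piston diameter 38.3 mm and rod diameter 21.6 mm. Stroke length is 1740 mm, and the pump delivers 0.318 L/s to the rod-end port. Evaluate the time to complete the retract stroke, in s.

t ≈ 4.30 s

Rod-side annular area A_ann = π/4 × (38.3² − 21.6²) = 785.7 mm^2
Swept volume V = A × L; t = V / Q = A·L / Q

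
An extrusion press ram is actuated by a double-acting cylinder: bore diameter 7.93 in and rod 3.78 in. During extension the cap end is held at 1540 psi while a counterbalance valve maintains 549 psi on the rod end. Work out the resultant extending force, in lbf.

F ≈ 55100 lbf

Cap-side area A_cap = π/4 × (7.93 in)² = 49.39 in^2
Rod-side annular area A_ann = π/4 × (7.93² − 3.78²) = 38.17 in^2
Net thrust = P_cap·A_cap − P_rod·A_ann = 76060 lbf − 20950 lbf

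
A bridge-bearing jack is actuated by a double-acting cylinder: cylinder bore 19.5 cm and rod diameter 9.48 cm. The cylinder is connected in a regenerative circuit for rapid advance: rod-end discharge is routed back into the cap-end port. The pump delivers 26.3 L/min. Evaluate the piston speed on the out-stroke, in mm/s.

v ≈ 62.1 mm/s

In regeneration the rod-end outflow joins the pump flow into the cap end, so the net volume the pump must supply per unit advance equals the rod cross-section area.
Rod cross-section A_rod = π/4 × (9.48 cm)² = 70.58 cm^2
v = Q_pump / A_rod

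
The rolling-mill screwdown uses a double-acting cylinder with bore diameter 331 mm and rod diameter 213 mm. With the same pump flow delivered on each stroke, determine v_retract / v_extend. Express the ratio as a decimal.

v_ret/v_ext ≈ 1.71

Cap-side area A_cap = π/4 × (331 mm)² = 86050 mm^2
Rod-side annular area A_ann = π/4 × (331² − 213²) = 50420 mm^2
For equal Q, v ∝ 1/A, so v_ret/v_ext = A_cap/A_ann.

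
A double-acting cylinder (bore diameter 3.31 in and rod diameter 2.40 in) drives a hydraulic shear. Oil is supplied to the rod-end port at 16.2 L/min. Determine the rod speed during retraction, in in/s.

v ≈ 4.04 in/s

Rod-side annular area A_ann = π/4 × (3.31² − 2.40²) = 4.081 in^2
Flow into the rod-end port fills the annular volume.
v = Q / A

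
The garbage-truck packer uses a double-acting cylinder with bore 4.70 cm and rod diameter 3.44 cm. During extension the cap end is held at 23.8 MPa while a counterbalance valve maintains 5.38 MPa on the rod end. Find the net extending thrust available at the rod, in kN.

Cap-side area A_cap = π/4 × (4.70 cm)² = 17.35 cm^2
Rod-side annular area A_ann = π/4 × (4.70² − 3.44²) = 8.055 cm^2
Net thrust = P_cap·A_cap − P_rod·A_ann = 41.29 kN − 4.334 kN

F ≈ 37.0 kN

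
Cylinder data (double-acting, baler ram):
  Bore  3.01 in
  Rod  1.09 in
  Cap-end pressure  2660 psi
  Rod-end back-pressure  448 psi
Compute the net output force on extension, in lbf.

F ≈ 16200 lbf

Cap-side area A_cap = π/4 × (3.01 in)² = 7.116 in^2
Rod-side annular area A_ann = π/4 × (3.01² − 1.09²) = 6.183 in^2
Net thrust = P_cap·A_cap − P_rod·A_ann = 18930 lbf − 2770 lbf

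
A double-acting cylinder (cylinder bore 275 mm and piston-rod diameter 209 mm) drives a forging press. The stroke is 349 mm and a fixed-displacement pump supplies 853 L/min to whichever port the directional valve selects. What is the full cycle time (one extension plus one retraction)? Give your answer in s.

t ≈ 2.07 s

Cap-side area A_cap = π/4 × (275 mm)² = 59400 mm^2
Rod-side annular area A_ann = π/4 × (275² − 209²) = 25090 mm^2
t_ext = A_cap·L/Q = 1.458 s
t_ret = A_ann·L/Q = 0.6159 s
t_cycle = t_ext + t_ret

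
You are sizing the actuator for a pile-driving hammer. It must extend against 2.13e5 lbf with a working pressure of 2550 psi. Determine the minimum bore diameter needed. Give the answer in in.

Extension force acts on the full piston face: F = P × (π/4)D².
D = √(4F / (πP)) = √(4 × 2.13e5 lbf / (π × 2550 psi))

D ≈ 10.3 in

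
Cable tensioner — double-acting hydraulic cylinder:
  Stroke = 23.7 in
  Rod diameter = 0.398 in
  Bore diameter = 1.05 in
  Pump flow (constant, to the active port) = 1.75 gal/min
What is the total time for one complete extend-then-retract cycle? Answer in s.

t ≈ 5.65 s

Cap-side area A_cap = π/4 × (1.05 in)² = 0.8659 in^2
Rod-side annular area A_ann = π/4 × (1.05² − 0.398²) = 0.7415 in^2
t_ext = A_cap·L/Q = 3.046 s
t_ret = A_ann·L/Q = 2.608 s
t_cycle = t_ext + t_ret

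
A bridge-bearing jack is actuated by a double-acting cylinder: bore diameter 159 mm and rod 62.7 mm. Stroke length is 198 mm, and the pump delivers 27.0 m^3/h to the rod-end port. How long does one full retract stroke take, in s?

Rod-side annular area A_ann = π/4 × (159² − 62.7²) = 16770 mm^2
Swept volume V = A × L; t = V / Q = A·L / Q

t ≈ 0.443 s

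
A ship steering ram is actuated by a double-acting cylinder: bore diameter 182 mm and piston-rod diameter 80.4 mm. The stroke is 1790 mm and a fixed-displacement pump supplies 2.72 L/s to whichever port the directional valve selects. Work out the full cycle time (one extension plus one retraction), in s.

t ≈ 30.9 s

Cap-side area A_cap = π/4 × (182 mm)² = 26020 mm^2
Rod-side annular area A_ann = π/4 × (182² − 80.4²) = 20940 mm^2
t_ext = A_cap·L/Q = 17.12 s
t_ret = A_ann·L/Q = 13.78 s
t_cycle = t_ext + t_ret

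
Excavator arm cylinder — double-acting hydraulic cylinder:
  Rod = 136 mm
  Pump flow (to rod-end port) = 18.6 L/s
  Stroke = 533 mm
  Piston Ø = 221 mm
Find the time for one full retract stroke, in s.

Rod-side annular area A_ann = π/4 × (221² − 136²) = 23830 mm^2
Swept volume V = A × L; t = V / Q = A·L / Q

t ≈ 0.683 s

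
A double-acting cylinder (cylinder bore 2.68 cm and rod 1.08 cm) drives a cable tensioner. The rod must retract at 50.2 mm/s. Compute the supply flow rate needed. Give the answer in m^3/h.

Q ≈ 0.0854 m^3/h

Rod-side annular area A_ann = π/4 × (2.68² − 1.08²) = 4.725 cm^2
Q = A × v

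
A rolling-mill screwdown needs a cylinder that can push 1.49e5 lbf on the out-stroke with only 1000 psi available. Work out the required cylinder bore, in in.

Extension force acts on the full piston face: F = P × (π/4)D².
D = √(4F / (πP)) = √(4 × 1.49e5 lbf / (π × 1000 psi))

D ≈ 13.8 in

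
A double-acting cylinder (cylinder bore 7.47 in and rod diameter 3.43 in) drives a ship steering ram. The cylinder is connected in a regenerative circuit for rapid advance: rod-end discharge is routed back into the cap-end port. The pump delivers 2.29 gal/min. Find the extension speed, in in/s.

v ≈ 0.954 in/s

In regeneration the rod-end outflow joins the pump flow into the cap end, so the net volume the pump must supply per unit advance equals the rod cross-section area.
Rod cross-section A_rod = π/4 × (3.43 in)² = 9.240 in^2
v = Q_pump / A_rod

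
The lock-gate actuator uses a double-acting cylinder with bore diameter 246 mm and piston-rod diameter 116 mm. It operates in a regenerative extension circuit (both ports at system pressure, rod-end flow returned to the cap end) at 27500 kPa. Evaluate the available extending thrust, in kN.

With equal pressure on both faces, forces on the annular region cancel; the net push is pressure × rod cross-section.
Rod cross-section A_rod = π/4 × (116 mm)² = 10570 mm^2
F = P × A_rod

F ≈ 291 kN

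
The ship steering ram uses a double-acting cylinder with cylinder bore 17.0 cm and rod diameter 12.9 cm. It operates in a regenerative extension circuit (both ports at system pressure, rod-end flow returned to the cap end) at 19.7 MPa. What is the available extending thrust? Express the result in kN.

F ≈ 257 kN

With equal pressure on both faces, forces on the annular region cancel; the net push is pressure × rod cross-section.
Rod cross-section A_rod = π/4 × (12.9 cm)² = 130.7 cm^2
F = P × A_rod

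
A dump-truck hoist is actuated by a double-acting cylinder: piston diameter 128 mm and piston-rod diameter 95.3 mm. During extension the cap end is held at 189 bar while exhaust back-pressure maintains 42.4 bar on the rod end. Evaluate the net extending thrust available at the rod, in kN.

Cap-side area A_cap = π/4 × (128 mm)² = 12870 mm^2
Rod-side annular area A_ann = π/4 × (128² − 95.3²) = 5735 mm^2
Net thrust = P_cap·A_cap − P_rod·A_ann = 243.2 kN − 24.32 kN

F ≈ 219 kN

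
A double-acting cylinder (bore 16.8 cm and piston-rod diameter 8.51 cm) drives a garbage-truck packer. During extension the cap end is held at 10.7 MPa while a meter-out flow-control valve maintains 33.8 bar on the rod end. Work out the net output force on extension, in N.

F ≈ 1.81e5 N

Cap-side area A_cap = π/4 × (16.8 cm)² = 221.7 cm^2
Rod-side annular area A_ann = π/4 × (16.8² − 8.51²) = 164.8 cm^2
Net thrust = P_cap·A_cap − P_rod·A_ann = 2.372e5 N − 55700 N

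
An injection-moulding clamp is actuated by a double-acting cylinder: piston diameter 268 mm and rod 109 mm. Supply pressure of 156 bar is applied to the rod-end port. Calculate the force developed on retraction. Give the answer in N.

F ≈ 7.34e5 N

Rod-side annular area A_ann = π/4 × (268² − 109²) = 47080 mm^2
On retraction the pressure acts on the annular area (bore minus rod).
F = P × A_ann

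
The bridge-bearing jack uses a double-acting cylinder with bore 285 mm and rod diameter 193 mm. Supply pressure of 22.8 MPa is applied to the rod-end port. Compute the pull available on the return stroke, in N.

F ≈ 7.87e5 N

Rod-side annular area A_ann = π/4 × (285² − 193²) = 34540 mm^2
On retraction the pressure acts on the annular area (bore minus rod).
F = P × A_ann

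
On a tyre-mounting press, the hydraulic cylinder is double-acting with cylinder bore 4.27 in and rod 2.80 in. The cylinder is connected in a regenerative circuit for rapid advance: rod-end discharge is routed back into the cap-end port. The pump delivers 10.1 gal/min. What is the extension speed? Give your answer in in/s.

v ≈ 6.32 in/s

In regeneration the rod-end outflow joins the pump flow into the cap end, so the net volume the pump must supply per unit advance equals the rod cross-section area.
Rod cross-section A_rod = π/4 × (2.80 in)² = 6.158 in^2
v = Q_pump / A_rod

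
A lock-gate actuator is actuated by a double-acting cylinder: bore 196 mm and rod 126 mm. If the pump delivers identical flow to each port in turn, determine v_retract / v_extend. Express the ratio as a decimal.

v_ret/v_ext ≈ 1.70

Cap-side area A_cap = π/4 × (196 mm)² = 30170 mm^2
Rod-side annular area A_ann = π/4 × (196² − 126²) = 17700 mm^2
For equal Q, v ∝ 1/A, so v_ret/v_ext = A_cap/A_ann.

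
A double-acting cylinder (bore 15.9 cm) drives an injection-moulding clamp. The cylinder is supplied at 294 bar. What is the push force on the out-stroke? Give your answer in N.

Cap-side area A_cap = π/4 × (15.9 cm)² = 198.6 cm^2
F = P × A_cap = 294 bar × A_cap

F ≈ 5.84e5 N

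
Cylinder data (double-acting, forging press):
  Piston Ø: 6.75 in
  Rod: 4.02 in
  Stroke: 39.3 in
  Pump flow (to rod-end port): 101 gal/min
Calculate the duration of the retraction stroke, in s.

Rod-side annular area A_ann = π/4 × (6.75² − 4.02²) = 23.09 in^2
Swept volume V = A × L; t = V / Q = A·L / Q

t ≈ 2.33 s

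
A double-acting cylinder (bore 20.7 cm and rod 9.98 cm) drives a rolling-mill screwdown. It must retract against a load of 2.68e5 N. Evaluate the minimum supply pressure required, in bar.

P ≈ 104 bar

Rod-side annular area A_ann = π/4 × (20.7² − 9.98²) = 258.3 cm^2
Retraction: pressure acts on the annular area.
P = F / A = 2.68e5 N / A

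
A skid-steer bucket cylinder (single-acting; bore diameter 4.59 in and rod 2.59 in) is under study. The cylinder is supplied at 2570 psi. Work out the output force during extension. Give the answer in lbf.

Cap-side area A_cap = π/4 × (4.59 in)² = 16.55 in^2
F = P × A_cap = 2570 psi × A_cap

F ≈ 42500 lbf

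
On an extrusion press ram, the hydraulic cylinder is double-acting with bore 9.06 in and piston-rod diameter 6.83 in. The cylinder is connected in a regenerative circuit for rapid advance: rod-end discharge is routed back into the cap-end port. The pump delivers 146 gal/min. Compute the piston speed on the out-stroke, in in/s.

In regeneration the rod-end outflow joins the pump flow into the cap end, so the net volume the pump must supply per unit advance equals the rod cross-section area.
Rod cross-section A_rod = π/4 × (6.83 in)² = 36.64 in^2
v = Q_pump / A_rod

v ≈ 15.3 in/s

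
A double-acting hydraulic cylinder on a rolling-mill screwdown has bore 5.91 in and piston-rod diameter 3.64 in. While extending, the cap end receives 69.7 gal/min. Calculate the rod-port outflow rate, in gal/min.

Cap-side area A_cap = π/4 × (5.91 in)² = 27.43 in^2
Rod-side annular area A_ann = π/4 × (5.91² − 3.64²) = 17.03 in^2
Piston speed v = Q_in/A_cap; rod-end outflow Q_out = v × A_ann = Q_in × A_ann/A_cap.

Q_out ≈ 43.3 gal/min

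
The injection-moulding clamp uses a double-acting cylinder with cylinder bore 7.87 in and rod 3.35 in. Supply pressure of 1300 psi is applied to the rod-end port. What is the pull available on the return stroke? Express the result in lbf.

Rod-side annular area A_ann = π/4 × (7.87² − 3.35²) = 39.83 in^2
On retraction the pressure acts on the annular area (bore minus rod).
F = P × A_ann

F ≈ 51800 lbf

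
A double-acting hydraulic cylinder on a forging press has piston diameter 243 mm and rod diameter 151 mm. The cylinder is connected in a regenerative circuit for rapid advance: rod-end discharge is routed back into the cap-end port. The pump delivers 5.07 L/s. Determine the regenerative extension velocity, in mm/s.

v ≈ 283 mm/s

In regeneration the rod-end outflow joins the pump flow into the cap end, so the net volume the pump must supply per unit advance equals the rod cross-section area.
Rod cross-section A_rod = π/4 × (151 mm)² = 17910 mm^2
v = Q_pump / A_rod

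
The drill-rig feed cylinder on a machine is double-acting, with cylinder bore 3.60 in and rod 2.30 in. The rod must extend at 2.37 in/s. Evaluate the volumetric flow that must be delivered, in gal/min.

Q ≈ 6.27 gal/min

Cap-side area A_cap = π/4 × (3.60 in)² = 10.18 in^2
Q = A × v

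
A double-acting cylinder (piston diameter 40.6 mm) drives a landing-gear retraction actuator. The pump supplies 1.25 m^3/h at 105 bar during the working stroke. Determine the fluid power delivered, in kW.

Hydraulic power = P × Q

W ≈ 3.65 kW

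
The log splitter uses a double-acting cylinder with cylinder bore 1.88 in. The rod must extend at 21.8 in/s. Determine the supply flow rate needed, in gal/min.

Q ≈ 15.7 gal/min

Cap-side area A_cap = π/4 × (1.88 in)² = 2.776 in^2
Q = A × v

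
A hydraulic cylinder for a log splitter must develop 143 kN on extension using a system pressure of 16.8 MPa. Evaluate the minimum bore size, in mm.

Extension force acts on the full piston face: F = P × (π/4)D².
D = √(4F / (πP)) = √(4 × 143 kN / (π × 16.8 MPa))

D ≈ 104 mm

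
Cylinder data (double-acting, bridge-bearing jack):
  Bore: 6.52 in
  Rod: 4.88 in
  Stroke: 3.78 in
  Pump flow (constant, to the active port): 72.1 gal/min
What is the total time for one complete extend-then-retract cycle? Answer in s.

Cap-side area A_cap = π/4 × (6.52 in)² = 33.39 in^2
Rod-side annular area A_ann = π/4 × (6.52² − 4.88²) = 14.68 in^2
t_ext = A_cap·L/Q = 0.4547 s
t_ret = A_ann·L/Q = 0.2000 s
t_cycle = t_ext + t_ret

t ≈ 0.655 s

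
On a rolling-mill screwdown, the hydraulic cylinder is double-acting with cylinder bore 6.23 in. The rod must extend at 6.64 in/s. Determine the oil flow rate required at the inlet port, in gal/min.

Q ≈ 52.6 gal/min

Cap-side area A_cap = π/4 × (6.23 in)² = 30.48 in^2
Q = A × v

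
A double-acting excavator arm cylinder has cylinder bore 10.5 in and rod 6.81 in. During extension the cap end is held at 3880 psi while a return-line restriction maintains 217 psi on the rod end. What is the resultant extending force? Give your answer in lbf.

F ≈ 3.25e5 lbf

Cap-side area A_cap = π/4 × (10.5 in)² = 86.59 in^2
Rod-side annular area A_ann = π/4 × (10.5² − 6.81²) = 50.17 in^2
Net thrust = P_cap·A_cap − P_rod·A_ann = 3.360e5 lbf − 10890 lbf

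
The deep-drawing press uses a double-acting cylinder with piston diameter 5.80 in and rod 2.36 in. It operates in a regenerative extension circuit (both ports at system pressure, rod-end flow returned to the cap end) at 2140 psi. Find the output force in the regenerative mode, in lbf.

With equal pressure on both faces, forces on the annular region cancel; the net push is pressure × rod cross-section.
Rod cross-section A_rod = π/4 × (2.36 in)² = 4.374 in^2
F = P × A_rod

F ≈ 9360 lbf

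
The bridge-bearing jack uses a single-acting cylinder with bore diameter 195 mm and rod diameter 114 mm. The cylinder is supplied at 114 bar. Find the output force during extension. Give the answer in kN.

F ≈ 340 kN

Cap-side area A_cap = π/4 × (195 mm)² = 29860 mm^2
F = P × A_cap = 114 bar × A_cap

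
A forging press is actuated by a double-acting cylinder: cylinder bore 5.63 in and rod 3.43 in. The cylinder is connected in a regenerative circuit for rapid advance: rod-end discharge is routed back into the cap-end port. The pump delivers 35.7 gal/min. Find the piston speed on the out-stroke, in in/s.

v ≈ 14.9 in/s

In regeneration the rod-end outflow joins the pump flow into the cap end, so the net volume the pump must supply per unit advance equals the rod cross-section area.
Rod cross-section A_rod = π/4 × (3.43 in)² = 9.240 in^2
v = Q_pump / A_rod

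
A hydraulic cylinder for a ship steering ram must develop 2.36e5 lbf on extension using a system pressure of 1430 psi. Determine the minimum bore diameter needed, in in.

Extension force acts on the full piston face: F = P × (π/4)D².
D = √(4F / (πP)) = √(4 × 2.36e5 lbf / (π × 1430 psi))

D ≈ 14.5 in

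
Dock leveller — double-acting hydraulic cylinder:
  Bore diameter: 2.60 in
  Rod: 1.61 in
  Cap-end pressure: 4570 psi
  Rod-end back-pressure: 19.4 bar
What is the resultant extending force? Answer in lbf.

F ≈ 23300 lbf

Cap-side area A_cap = π/4 × (2.60 in)² = 5.309 in^2
Rod-side annular area A_ann = π/4 × (2.60² − 1.61²) = 3.273 in^2
Net thrust = P_cap·A_cap − P_rod·A_ann = 24260 lbf − 921.1 lbf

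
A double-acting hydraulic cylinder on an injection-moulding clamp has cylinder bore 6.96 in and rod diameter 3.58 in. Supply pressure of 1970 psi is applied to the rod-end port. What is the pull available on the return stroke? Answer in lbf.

Rod-side annular area A_ann = π/4 × (6.96² − 3.58²) = 27.98 in^2
On retraction the pressure acts on the annular area (bore minus rod).
F = P × A_ann

F ≈ 55100 lbf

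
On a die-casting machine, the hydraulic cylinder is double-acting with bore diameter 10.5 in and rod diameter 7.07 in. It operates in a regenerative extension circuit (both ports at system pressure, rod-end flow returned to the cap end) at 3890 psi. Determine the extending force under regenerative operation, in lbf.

F ≈ 1.53e5 lbf

With equal pressure on both faces, forces on the annular region cancel; the net push is pressure × rod cross-section.
Rod cross-section A_rod = π/4 × (7.07 in)² = 39.26 in^2
F = P × A_rod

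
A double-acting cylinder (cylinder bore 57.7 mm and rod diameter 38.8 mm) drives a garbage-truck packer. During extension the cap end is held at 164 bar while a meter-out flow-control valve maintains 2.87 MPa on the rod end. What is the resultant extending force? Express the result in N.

F ≈ 38800 N

Cap-side area A_cap = π/4 × (57.7 mm)² = 2615 mm^2
Rod-side annular area A_ann = π/4 × (57.7² − 38.8²) = 1432 mm^2
Net thrust = P_cap·A_cap − P_rod·A_ann = 42880 N − 4111 N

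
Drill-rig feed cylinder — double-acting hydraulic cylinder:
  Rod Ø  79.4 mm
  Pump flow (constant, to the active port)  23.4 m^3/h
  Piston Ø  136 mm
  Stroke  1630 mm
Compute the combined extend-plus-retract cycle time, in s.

t ≈ 6.04 s

Cap-side area A_cap = π/4 × (136 mm)² = 14530 mm^2
Rod-side annular area A_ann = π/4 × (136² − 79.4²) = 9575 mm^2
t_ext = A_cap·L/Q = 3.643 s
t_ret = A_ann·L/Q = 2.401 s
t_cycle = t_ext + t_ret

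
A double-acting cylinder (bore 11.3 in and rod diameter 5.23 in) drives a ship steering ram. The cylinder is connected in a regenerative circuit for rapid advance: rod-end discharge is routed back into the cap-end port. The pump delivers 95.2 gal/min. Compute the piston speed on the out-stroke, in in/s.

v ≈ 17.1 in/s

In regeneration the rod-end outflow joins the pump flow into the cap end, so the net volume the pump must supply per unit advance equals the rod cross-section area.
Rod cross-section A_rod = π/4 × (5.23 in)² = 21.48 in^2
v = Q_pump / A_rod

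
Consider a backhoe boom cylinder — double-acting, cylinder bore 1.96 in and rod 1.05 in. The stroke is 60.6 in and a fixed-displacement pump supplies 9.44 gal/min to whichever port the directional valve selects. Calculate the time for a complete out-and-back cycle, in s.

t ≈ 8.62 s

Cap-side area A_cap = π/4 × (1.96 in)² = 3.017 in^2
Rod-side annular area A_ann = π/4 × (1.96² − 1.05²) = 2.151 in^2
t_ext = A_cap·L/Q = 5.031 s
t_ret = A_ann·L/Q = 3.587 s
t_cycle = t_ext + t_ret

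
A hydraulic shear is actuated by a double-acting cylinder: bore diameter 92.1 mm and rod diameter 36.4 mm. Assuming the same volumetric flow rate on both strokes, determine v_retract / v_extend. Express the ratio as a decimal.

Cap-side area A_cap = π/4 × (92.1 mm)² = 6662 mm^2
Rod-side annular area A_ann = π/4 × (92.1² − 36.4²) = 5621 mm^2
For equal Q, v ∝ 1/A, so v_ret/v_ext = A_cap/A_ann.

v_ret/v_ext ≈ 1.19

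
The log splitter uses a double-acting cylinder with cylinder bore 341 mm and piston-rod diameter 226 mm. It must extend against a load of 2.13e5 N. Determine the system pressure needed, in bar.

Cap-side area A_cap = π/4 × (341 mm)² = 91330 mm^2
P = F / A = 2.13e5 N / A

P ≈ 23.3 bar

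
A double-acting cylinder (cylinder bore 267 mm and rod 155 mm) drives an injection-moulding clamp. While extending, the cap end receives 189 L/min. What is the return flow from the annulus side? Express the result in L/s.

Cap-side area A_cap = π/4 × (267 mm)² = 55990 mm^2
Rod-side annular area A_ann = π/4 × (267² − 155²) = 37120 mm^2
Piston speed v = Q_in/A_cap; rod-end outflow Q_out = v × A_ann = Q_in × A_ann/A_cap.

Q_out ≈ 2.09 L/s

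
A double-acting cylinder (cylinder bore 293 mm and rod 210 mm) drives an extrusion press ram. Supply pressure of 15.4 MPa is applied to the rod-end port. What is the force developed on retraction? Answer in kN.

Rod-side annular area A_ann = π/4 × (293² − 210²) = 32790 mm^2
On retraction the pressure acts on the annular area (bore minus rod).
F = P × A_ann

F ≈ 505 kN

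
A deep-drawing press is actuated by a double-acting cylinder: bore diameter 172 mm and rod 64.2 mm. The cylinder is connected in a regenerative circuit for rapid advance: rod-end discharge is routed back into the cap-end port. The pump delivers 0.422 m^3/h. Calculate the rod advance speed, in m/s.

v ≈ 0.0362 m/s

In regeneration the rod-end outflow joins the pump flow into the cap end, so the net volume the pump must supply per unit advance equals the rod cross-section area.
Rod cross-section A_rod = π/4 × (64.2 mm)² = 3237 mm^2
v = Q_pump / A_rod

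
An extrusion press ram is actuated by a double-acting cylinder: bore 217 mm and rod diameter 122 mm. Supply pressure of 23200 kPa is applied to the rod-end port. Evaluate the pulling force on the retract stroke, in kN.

F ≈ 587 kN

Rod-side annular area A_ann = π/4 × (217² − 122²) = 25290 mm^2
On retraction the pressure acts on the annular area (bore minus rod).
F = P × A_ann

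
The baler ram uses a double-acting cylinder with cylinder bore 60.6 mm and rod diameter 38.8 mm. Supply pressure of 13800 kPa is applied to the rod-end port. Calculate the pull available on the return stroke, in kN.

F ≈ 23.5 kN

Rod-side annular area A_ann = π/4 × (60.6² − 38.8²) = 1702 mm^2
On retraction the pressure acts on the annular area (bore minus rod).
F = P × A_ann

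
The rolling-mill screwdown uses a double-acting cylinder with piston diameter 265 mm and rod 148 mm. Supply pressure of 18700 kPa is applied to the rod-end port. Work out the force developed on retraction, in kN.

F ≈ 710 kN

Rod-side annular area A_ann = π/4 × (265² − 148²) = 37950 mm^2
On retraction the pressure acts on the annular area (bore minus rod).
F = P × A_ann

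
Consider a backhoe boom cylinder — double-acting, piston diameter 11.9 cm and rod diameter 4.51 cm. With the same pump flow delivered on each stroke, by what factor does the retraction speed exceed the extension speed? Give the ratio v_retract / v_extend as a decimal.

v_ret/v_ext ≈ 1.17

Cap-side area A_cap = π/4 × (11.9 cm)² = 111.2 cm^2
Rod-side annular area A_ann = π/4 × (11.9² − 4.51²) = 95.25 cm^2
For equal Q, v ∝ 1/A, so v_ret/v_ext = A_cap/A_ann.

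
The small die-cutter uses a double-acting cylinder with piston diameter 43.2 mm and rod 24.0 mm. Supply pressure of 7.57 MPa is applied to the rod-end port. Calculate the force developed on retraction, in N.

F ≈ 7670 N

Rod-side annular area A_ann = π/4 × (43.2² − 24.0²) = 1013 mm^2
On retraction the pressure acts on the annular area (bore minus rod).
F = P × A_ann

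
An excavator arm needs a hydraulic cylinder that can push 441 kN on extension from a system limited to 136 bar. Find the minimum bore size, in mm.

Extension force acts on the full piston face: F = P × (π/4)D².
D = √(4F / (πP)) = √(4 × 441 kN / (π × 136 bar))

D ≈ 203 mm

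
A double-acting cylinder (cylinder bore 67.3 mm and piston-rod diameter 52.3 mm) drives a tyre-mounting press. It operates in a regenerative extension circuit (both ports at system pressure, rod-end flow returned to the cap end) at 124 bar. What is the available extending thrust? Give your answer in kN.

With equal pressure on both faces, forces on the annular region cancel; the net push is pressure × rod cross-section.
Rod cross-section A_rod = π/4 × (52.3 mm)² = 2148 mm^2
F = P × A_rod

F ≈ 26.6 kN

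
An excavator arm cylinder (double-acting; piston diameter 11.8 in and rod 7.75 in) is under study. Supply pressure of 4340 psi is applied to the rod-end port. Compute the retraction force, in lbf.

Rod-side annular area A_ann = π/4 × (11.8² − 7.75²) = 62.19 in^2
On retraction the pressure acts on the annular area (bore minus rod).
F = P × A_ann

F ≈ 2.70e5 lbf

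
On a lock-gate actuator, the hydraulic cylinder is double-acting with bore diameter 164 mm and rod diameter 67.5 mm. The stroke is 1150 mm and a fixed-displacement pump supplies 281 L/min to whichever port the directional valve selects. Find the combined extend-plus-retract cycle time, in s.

Cap-side area A_cap = π/4 × (164 mm)² = 21120 mm^2
Rod-side annular area A_ann = π/4 × (164² − 67.5²) = 17550 mm^2
t_ext = A_cap·L/Q = 5.187 s
t_ret = A_ann·L/Q = 4.308 s
t_cycle = t_ext + t_ret

t ≈ 9.50 s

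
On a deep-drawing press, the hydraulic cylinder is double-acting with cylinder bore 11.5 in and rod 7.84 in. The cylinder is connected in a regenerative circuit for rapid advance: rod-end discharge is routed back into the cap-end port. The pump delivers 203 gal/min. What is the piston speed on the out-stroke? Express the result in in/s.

In regeneration the rod-end outflow joins the pump flow into the cap end, so the net volume the pump must supply per unit advance equals the rod cross-section area.
Rod cross-section A_rod = π/4 × (7.84 in)² = 48.27 in^2
v = Q_pump / A_rod

v ≈ 16.2 in/s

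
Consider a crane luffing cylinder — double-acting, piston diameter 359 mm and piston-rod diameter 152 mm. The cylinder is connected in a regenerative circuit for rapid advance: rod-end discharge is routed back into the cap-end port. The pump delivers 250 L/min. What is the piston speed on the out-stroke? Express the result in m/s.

v ≈ 0.230 m/s

In regeneration the rod-end outflow joins the pump flow into the cap end, so the net volume the pump must supply per unit advance equals the rod cross-section area.
Rod cross-section A_rod = π/4 × (152 mm)² = 18150 mm^2
v = Q_pump / A_rod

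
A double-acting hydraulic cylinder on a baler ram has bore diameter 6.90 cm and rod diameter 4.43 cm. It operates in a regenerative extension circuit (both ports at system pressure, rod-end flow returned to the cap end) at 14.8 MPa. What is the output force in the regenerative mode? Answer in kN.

With equal pressure on both faces, forces on the annular region cancel; the net push is pressure × rod cross-section.
Rod cross-section A_rod = π/4 × (4.43 cm)² = 15.41 cm^2
F = P × A_rod

F ≈ 22.8 kN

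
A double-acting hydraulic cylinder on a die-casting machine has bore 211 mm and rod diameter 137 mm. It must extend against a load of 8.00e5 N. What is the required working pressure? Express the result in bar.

P ≈ 229 bar

Cap-side area A_cap = π/4 × (211 mm)² = 34970 mm^2
P = F / A = 8.00e5 N / A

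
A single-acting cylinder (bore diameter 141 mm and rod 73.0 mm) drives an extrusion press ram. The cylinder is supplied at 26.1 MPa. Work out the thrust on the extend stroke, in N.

Cap-side area A_cap = π/4 × (141 mm)² = 15610 mm^2
F = P × A_cap = 26.1 MPa × A_cap

F ≈ 4.08e5 N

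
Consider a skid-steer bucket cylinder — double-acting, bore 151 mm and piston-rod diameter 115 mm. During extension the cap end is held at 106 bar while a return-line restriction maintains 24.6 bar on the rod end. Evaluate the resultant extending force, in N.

Cap-side area A_cap = π/4 × (151 mm)² = 17910 mm^2
Rod-side annular area A_ann = π/4 × (151² − 115²) = 7521 mm^2
Net thrust = P_cap·A_cap − P_rod·A_ann = 1.898e5 N − 18500 N

F ≈ 1.71e5 N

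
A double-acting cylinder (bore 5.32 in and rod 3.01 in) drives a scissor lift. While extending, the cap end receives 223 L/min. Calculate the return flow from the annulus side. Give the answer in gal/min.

Cap-side area A_cap = π/4 × (5.32 in)² = 22.23 in^2
Rod-side annular area A_ann = π/4 × (5.32² − 3.01²) = 15.11 in^2
Piston speed v = Q_in/A_cap; rod-end outflow Q_out = v × A_ann = Q_in × A_ann/A_cap.

Q_out ≈ 40.1 gal/min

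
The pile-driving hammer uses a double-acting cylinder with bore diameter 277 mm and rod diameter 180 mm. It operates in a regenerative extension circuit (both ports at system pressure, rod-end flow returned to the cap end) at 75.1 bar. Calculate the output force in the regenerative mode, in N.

F ≈ 1.91e5 N

With equal pressure on both faces, forces on the annular region cancel; the net push is pressure × rod cross-section.
Rod cross-section A_rod = π/4 × (180 mm)² = 25450 mm^2
F = P × A_rod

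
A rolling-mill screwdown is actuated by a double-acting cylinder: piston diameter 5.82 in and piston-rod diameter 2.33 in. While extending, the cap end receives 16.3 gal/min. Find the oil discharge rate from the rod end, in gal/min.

Q_out ≈ 13.7 gal/min

Cap-side area A_cap = π/4 × (5.82 in)² = 26.60 in^2
Rod-side annular area A_ann = π/4 × (5.82² − 2.33²) = 22.34 in^2
Piston speed v = Q_in/A_cap; rod-end outflow Q_out = v × A_ann = Q_in × A_ann/A_cap.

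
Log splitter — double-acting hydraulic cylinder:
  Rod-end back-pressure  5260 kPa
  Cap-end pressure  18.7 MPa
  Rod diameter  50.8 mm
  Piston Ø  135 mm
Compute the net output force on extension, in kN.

F ≈ 203 kN

Cap-side area A_cap = π/4 × (135 mm)² = 14310 mm^2
Rod-side annular area A_ann = π/4 × (135² − 50.8²) = 12290 mm^2
Net thrust = P_cap·A_cap − P_rod·A_ann = 267.7 kN − 64.63 kN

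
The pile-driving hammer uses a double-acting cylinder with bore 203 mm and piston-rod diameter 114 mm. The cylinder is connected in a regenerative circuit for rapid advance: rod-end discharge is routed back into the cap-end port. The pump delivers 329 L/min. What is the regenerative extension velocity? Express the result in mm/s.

In regeneration the rod-end outflow joins the pump flow into the cap end, so the net volume the pump must supply per unit advance equals the rod cross-section area.
Rod cross-section A_rod = π/4 × (114 mm)² = 10210 mm^2
v = Q_pump / A_rod

v ≈ 537 mm/s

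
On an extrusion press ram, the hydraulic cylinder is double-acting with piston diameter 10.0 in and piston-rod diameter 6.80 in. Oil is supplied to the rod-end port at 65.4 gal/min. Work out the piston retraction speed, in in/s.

v ≈ 5.96 in/s

Rod-side annular area A_ann = π/4 × (10.0² − 6.80²) = 42.22 in^2
Flow into the rod-end port fills the annular volume.
v = Q / A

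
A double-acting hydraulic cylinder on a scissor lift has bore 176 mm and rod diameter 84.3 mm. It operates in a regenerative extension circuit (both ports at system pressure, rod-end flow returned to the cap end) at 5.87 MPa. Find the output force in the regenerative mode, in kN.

With equal pressure on both faces, forces on the annular region cancel; the net push is pressure × rod cross-section.
Rod cross-section A_rod = π/4 × (84.3 mm)² = 5581 mm^2
F = P × A_rod

F ≈ 32.8 kN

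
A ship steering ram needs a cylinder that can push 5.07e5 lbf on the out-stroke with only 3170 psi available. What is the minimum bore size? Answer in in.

Extension force acts on the full piston face: F = P × (π/4)D².
D = √(4F / (πP)) = √(4 × 5.07e5 lbf / (π × 3170 psi))

D ≈ 14.3 in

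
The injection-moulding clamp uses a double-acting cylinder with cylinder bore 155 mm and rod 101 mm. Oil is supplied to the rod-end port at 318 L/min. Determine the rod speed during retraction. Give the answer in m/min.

v ≈ 29.3 m/min

Rod-side annular area A_ann = π/4 × (155² − 101²) = 10860 mm^2
Flow into the rod-end port fills the annular volume.
v = Q / A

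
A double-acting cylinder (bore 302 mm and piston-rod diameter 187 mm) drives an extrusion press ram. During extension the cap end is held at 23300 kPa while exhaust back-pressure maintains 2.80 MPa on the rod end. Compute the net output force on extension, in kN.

F ≈ 1550 kN

Cap-side area A_cap = π/4 × (302 mm)² = 71630 mm^2
Rod-side annular area A_ann = π/4 × (302² − 187²) = 44170 mm^2
Net thrust = P_cap·A_cap − P_rod·A_ann = 1669 kN − 123.7 kN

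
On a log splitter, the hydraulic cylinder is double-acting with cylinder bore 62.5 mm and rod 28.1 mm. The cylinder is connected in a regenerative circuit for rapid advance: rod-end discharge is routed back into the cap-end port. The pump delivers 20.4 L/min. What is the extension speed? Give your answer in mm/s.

In regeneration the rod-end outflow joins the pump flow into the cap end, so the net volume the pump must supply per unit advance equals the rod cross-section area.
Rod cross-section A_rod = π/4 × (28.1 mm)² = 620.2 mm^2
v = Q_pump / A_rod

v ≈ 548 mm/s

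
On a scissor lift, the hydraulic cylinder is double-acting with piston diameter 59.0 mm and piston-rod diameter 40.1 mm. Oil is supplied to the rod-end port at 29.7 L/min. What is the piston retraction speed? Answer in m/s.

Rod-side annular area A_ann = π/4 × (59.0² − 40.1²) = 1471 mm^2
Flow into the rod-end port fills the annular volume.
v = Q / A

v ≈ 0.336 m/s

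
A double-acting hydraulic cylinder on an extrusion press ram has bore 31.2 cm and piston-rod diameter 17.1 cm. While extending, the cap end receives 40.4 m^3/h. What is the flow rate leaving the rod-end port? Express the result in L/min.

Q_out ≈ 471 L/min

Cap-side area A_cap = π/4 × (31.2 cm)² = 764.5 cm^2
Rod-side annular area A_ann = π/4 × (31.2² − 17.1²) = 534.9 cm^2
Piston speed v = Q_in/A_cap; rod-end outflow Q_out = v × A_ann = Q_in × A_ann/A_cap.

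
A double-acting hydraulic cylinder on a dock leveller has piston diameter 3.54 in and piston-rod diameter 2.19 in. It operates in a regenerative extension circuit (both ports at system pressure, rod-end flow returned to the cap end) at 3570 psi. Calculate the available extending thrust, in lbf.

With equal pressure on both faces, forces on the annular region cancel; the net push is pressure × rod cross-section.
Rod cross-section A_rod = π/4 × (2.19 in)² = 3.767 in^2
F = P × A_rod

F ≈ 13400 lbf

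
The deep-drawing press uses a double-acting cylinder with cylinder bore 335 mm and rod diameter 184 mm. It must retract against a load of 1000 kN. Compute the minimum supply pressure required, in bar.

Rod-side annular area A_ann = π/4 × (335² − 184²) = 61550 mm^2
Retraction: pressure acts on the annular area.
P = F / A = 1000 kN / A

P ≈ 162 bar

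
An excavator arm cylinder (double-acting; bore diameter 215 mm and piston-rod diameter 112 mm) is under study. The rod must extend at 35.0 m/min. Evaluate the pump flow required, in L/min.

Q ≈ 1270 L/min

Cap-side area A_cap = π/4 × (215 mm)² = 36310 mm^2
Q = A × v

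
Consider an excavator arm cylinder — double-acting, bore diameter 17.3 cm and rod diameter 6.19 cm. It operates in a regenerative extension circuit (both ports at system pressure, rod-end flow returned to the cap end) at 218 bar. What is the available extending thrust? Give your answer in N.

F ≈ 65600 N

With equal pressure on both faces, forces on the annular region cancel; the net push is pressure × rod cross-section.
Rod cross-section A_rod = π/4 × (6.19 cm)² = 30.09 cm^2
F = P × A_rod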